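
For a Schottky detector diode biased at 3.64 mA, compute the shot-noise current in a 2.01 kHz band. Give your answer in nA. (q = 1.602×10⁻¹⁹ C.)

1.53 nA

I_n = √(2qI·B)
2qI·B = 2 × 1.602×10⁻¹⁹ × 3.64×10⁻³ × 2.01×10³ = 2.34×10⁻¹⁸ A²
I_n = √(2.34×10⁻¹⁸) = 1.53×10⁻⁹ A = 1.53 nA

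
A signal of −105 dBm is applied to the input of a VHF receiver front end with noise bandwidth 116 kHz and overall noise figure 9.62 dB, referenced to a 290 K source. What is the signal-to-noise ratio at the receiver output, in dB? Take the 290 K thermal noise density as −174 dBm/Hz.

8.7 dB

Noise floor: N = −174 + 10 log₁₀(B) + NF
10 log₁₀(1.16×10⁵) = 50.64 dB
N = −174 + 50.64 + 9.62 = −113.74 dBm
SNR = P_sig − N = −105 − (−113.74) = 8.74 dB → 8.7 dB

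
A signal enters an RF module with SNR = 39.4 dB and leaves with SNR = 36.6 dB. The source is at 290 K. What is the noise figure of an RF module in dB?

2.8 dB

NF (dB) = SNR_in(dB) − SNR_out(dB) when the source is at T₀
NF = 39.4 − 36.6 = 2.8 dB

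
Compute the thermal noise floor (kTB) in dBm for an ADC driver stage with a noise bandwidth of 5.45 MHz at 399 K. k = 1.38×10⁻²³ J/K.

P_n = kTB = 1.38×10⁻²³ × 399 × 5.45×10⁶ = 3.00×10⁻¹⁴ W
In dBm: 10 log₁₀(3.00×10⁻¹⁴ / 10⁻³) = −105.2 dBm

−105.2 dBm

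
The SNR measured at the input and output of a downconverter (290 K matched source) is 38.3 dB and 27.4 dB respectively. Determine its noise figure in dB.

NF (dB) = SNR_in(dB) − SNR_out(dB) when the source is at T₀
NF = 38.3 − 27.4 = 10.9 dB

10.9 dB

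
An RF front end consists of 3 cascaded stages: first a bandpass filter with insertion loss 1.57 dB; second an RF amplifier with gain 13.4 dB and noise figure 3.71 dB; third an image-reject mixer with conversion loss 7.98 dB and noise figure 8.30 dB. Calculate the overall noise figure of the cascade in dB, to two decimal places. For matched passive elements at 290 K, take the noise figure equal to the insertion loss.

Convert to linear (a loss of L dB is a gain of −L dB): F_i = 10^(NF_i/10), G_i = 10^(G_i,dB/10)
  Stage 1: F_1 = 10^(1.57/10) = 1.435, G_1 = 10^(−1.57/10) = 0.6966
  Stage 2: F_2 = 10^(3.71/10) = 2.350, G_2 = 10^(13.4/10) = 21.88
  Stage 3: F_3 = 10^(8.30/10) = 6.761, G_3 = 10^(−7.98/10) = 0.1592
Friis cascade:
  F = 1.435 + (2.350 − 1)/0.6966 + (6.761 − 1)/15.24 = 3.751
NF = 10 log₁₀(3.751) = 5.74 dB

5.74 dB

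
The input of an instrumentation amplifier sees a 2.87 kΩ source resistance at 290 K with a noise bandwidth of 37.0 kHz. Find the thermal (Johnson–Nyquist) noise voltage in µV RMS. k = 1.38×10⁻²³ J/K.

V_n = √(4kTRB)
4kTRB = 4 × 1.38×10⁻²³ × 290 × 2.87×10³ × 3.70×10⁴ = 1.70×10⁻¹² V²
V_n = √(1.70×10⁻¹²) = 1.30×10⁻⁶ V = 1.30 µV

1.30 µV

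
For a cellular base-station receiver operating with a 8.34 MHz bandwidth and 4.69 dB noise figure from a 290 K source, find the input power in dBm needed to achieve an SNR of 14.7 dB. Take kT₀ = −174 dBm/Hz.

−85.4 dBm

Sensitivity = −174 + 10 log₁₀(B) + NF + SNR_min
= −174 + 69.21 + 4.69 + 14.7
= −85.40 dBm → −85.4 dBm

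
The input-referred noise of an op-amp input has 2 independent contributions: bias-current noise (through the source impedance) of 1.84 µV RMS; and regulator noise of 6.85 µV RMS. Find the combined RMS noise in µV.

Uncorrelated sources add in power (mean-square): V_tot = √(ΣV_i²)
V_tot = √[(1.84×10⁻⁶)² + (6.85×10⁻⁶)²] = 7.09×10⁻⁶ V = 7.09 µV

7.09 µV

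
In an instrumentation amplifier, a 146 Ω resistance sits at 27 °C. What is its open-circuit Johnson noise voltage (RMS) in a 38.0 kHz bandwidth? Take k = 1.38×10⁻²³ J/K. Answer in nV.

T = 27 °C + 273.15 = 300.15 K
V_n = √(4kTRB)
4kTRB = 4 × 1.38×10⁻²³ × 300.15 × 1.46×10² × 3.80×10⁴ = 9.19×10⁻¹⁴ V²
V_n = √(9.19×10⁻¹⁴) = 3.03×10⁻⁷ V = 303 nV

303 nV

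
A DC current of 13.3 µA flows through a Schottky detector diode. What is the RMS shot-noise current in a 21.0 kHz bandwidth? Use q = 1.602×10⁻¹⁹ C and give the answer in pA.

299 pA

I_n = √(2qI·B)
2qI·B = 2 × 1.602×10⁻¹⁹ × 1.33×10⁻⁵ × 2.10×10⁴ = 8.95×10⁻²⁰ A²
I_n = √(8.95×10⁻²⁰) = 2.99×10⁻¹⁰ A = 299 pA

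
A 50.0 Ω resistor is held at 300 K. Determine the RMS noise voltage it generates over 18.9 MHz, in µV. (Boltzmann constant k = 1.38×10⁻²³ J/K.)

V_n = √(4kTRB)
4kTRB = 4 × 1.38×10⁻²³ × 300 × 5.00×10¹ × 1.89×10⁷ = 1.56×10⁻¹¹ V²
V_n = √(1.56×10⁻¹¹) = 3.96×10⁻⁶ V = 3.96 µV

3.96 µV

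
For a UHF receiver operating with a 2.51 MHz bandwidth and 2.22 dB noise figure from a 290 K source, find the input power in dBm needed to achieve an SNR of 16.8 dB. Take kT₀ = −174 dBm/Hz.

Sensitivity = −174 + 10 log₁₀(B) + NF + SNR_min
= −174 + 64 + 2.22 + 16.8
= −90.98 dBm → −91.0 dBm

−91.0 dBm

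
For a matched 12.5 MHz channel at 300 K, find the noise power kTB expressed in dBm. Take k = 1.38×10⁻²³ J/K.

−102.9 dBm

P_n = kTB = 1.38×10⁻²³ × 300 × 1.25×10⁷ = 5.17×10⁻¹⁴ W
In dBm: 10 log₁₀(5.17×10⁻¹⁴ / 10⁻³) = −102.9 dBm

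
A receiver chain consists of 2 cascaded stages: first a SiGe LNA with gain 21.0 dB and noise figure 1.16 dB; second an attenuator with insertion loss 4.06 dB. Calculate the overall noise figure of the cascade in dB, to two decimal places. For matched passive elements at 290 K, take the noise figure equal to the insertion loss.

Convert to linear (a loss of L dB is a gain of −L dB): F_i = 10^(NF_i/10), G_i = 10^(G_i,dB/10)
  Stage 1: F_1 = 10^(1.16/10) = 1.306, G_1 = 10^(21.0/10) = 125.9
  Stage 2: F_2 = 10^(4.06/10) = 2.547, G_2 = 10^(−4.06/10) = 0.3926
Friis cascade:
  F = 1.306 + (2.547 − 1)/125.9 = 1.318
NF = 10 log₁₀(1.318) = 1.20 dB

1.20 dB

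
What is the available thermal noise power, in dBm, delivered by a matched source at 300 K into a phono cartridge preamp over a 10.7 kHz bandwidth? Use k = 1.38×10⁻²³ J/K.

−133.5 dBm

P_n = kTB = 1.38×10⁻²³ × 300 × 1.07×10⁴ = 4.43×10⁻¹⁷ W
In dBm: 10 log₁₀(4.43×10⁻¹⁷ / 10⁻³) = −133.5 dBm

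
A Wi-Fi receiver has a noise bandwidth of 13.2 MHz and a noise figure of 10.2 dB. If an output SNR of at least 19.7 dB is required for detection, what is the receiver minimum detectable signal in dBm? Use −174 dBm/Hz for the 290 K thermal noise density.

Sensitivity = −174 + 10 log₁₀(B) + NF + SNR_min
= −174 + 71.21 + 10.2 + 19.7
= −72.89 dBm → −72.9 dBm

−72.9 dBm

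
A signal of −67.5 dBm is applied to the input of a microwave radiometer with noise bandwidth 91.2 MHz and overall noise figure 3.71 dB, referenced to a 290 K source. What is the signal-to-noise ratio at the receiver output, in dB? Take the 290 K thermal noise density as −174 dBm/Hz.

Noise floor: N = −174 + 10 log₁₀(B) + NF
10 log₁₀(9.12×10⁷) = 79.6 dB
N = −174 + 79.6 + 3.71 = −90.69 dBm
SNR = P_sig − N = −67.5 − (−90.69) = 23.19 dB → 23.2 dB

23.2 dB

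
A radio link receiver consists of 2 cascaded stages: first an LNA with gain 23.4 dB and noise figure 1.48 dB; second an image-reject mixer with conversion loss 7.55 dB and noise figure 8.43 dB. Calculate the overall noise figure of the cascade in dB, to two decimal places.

Convert to linear (a loss of L dB is a gain of −L dB): F_i = 10^(NF_i/10), G_i = 10^(G_i,dB/10)
  Stage 1: F_1 = 10^(1.48/10) = 1.406, G_1 = 10^(23.4/10) = 218.8
  Stage 2: F_2 = 10^(8.43/10) = 6.966, G_2 = 10^(−7.55/10) = 0.1758
Friis cascade:
  F = 1.406 + (6.966 − 1)/218.8 = 1.433
NF = 10 log₁₀(1.433) = 1.56 dB

1.56 dB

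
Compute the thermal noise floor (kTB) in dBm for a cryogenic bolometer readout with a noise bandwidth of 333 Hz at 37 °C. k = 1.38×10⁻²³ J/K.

T = 37 °C + 273.15 = 310.15 K
P_n = kTB = 1.38×10⁻²³ × 310.15 × 3.33×10² = 1.43×10⁻¹⁸ W
In dBm: 10 log₁₀(1.43×10⁻¹⁸ / 10⁻³) = −148.5 dBm

−148.5 dBm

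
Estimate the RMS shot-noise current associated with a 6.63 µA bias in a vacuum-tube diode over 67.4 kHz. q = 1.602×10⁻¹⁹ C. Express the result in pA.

I_n = √(2qI·B)
2qI·B = 2 × 1.602×10⁻¹⁹ × 6.63×10⁻⁶ × 6.74×10⁴ = 1.43×10⁻¹⁹ A²
I_n = √(1.43×10⁻¹⁹) = 3.78×10⁻¹⁰ A = 378 pA

378 pA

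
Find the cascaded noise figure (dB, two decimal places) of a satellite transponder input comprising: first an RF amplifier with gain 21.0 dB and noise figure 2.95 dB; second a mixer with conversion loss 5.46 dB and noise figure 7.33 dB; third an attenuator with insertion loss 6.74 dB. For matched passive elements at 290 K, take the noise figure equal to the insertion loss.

3.25 dB

Convert to linear (a loss of L dB is a gain of −L dB): F_i = 10^(NF_i/10), G_i = 10^(G_i,dB/10)
  Stage 1: F_1 = 10^(2.95/10) = 1.972, G_1 = 10^(21.0/10) = 125.9
  Stage 2: F_2 = 10^(7.33/10) = 5.408, G_2 = 10^(−5.46/10) = 0.2844
  Stage 3: F_3 = 10^(6.74/10) = 4.721, G_3 = 10^(−6.74/10) = 0.2118
Friis cascade:
  F = 1.972 + (5.408 − 1)/125.9 + (4.721 − 1)/35.81 = 2.111
NF = 10 log₁₀(2.111) = 3.25 dB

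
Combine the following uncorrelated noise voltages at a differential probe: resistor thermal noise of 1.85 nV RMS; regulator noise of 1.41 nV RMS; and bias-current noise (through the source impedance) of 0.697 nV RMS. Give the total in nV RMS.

2.43 nV

Uncorrelated sources add in power (mean-square): V_tot = √(ΣV_i²)
V_tot = √[(1.85×10⁻⁹)² + (1.41×10⁻⁹)² + (6.97×10⁻¹⁰)²] = 2.43×10⁻⁹ V = 2.43 nV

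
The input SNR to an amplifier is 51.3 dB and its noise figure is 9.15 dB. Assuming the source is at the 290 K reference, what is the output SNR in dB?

By definition F = SNR_in/SNR_out, so in dB: SNR_out = SNR_in − NF
SNR_out = 51.3 − 9.15 = 42.15 dB

42.15 dB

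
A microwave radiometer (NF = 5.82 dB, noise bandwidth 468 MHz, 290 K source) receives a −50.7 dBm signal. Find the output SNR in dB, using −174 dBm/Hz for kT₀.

Noise floor: N = −174 + 10 log₁₀(B) + NF
10 log₁₀(4.68×10⁸) = 86.7 dB
N = −174 + 86.7 + 5.82 = −81.48 dBm
SNR = P_sig − N = −50.7 − (−81.48) = 30.78 dB → 30.8 dB

30.8 dB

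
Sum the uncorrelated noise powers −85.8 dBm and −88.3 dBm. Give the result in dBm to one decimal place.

−83.9 dBm

Convert to linear, add, convert back:
P₁ = 2.63×10⁻¹² W, P₂ = 1.48×10⁻¹² W
P_tot = 4.11×10⁻¹² W → 10 log₁₀(P_tot / 10⁻³) = −83.9 dBm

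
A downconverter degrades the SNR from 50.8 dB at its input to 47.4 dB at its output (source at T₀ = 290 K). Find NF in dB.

3.4 dB

NF (dB) = SNR_in(dB) − SNR_out(dB) when the source is at T₀
NF = 50.8 − 47.4 = 3.4 dB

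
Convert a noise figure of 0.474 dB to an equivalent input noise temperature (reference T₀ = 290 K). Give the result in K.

33.4 K

F = 10^(0.474/10) = 1.11532
T_e = (F − 1)·T₀ = (1.11532 − 1) × 290 = 33.4 K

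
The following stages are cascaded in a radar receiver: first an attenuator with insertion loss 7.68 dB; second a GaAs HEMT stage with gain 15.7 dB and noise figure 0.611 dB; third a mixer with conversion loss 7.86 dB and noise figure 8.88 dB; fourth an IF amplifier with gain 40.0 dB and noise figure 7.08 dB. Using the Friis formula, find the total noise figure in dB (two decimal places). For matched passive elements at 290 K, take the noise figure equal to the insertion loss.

Convert to linear (a loss of L dB is a gain of −L dB): F_i = 10^(NF_i/10), G_i = 10^(G_i,dB/10)
  Stage 1: F_1 = 10^(7.68/10) = 5.861, G_1 = 10^(−7.68/10) = 0.1706
  Stage 2: F_2 = 10^(0.611/10) = 1.151, G_2 = 10^(15.7/10) = 37.15
  Stage 3: F_3 = 10^(8.88/10) = 7.727, G_3 = 10^(−7.86/10) = 0.1637
  Stage 4: F_4 = 10^(7.08/10) = 5.105, G_4 = 10^(40.0/10) = 1.000×10⁴
Friis cascade:
  F = 5.861 + (1.151 − 1)/0.1706 + (7.727 − 1)/6.339 + (5.105 − 1)/1.038 = 11.76
NF = 10 log₁₀(11.76) = 10.71 dB

10.71 dB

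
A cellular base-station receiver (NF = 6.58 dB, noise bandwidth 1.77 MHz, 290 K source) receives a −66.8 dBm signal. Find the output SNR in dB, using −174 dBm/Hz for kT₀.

Noise floor: N = −174 + 10 log₁₀(B) + NF
10 log₁₀(1.77×10⁶) = 62.48 dB
N = −174 + 62.48 + 6.58 = −104.94 dBm
SNR = P_sig − N = −66.8 − (−104.94) = 38.14 dB → 38.1 dB

38.1 dB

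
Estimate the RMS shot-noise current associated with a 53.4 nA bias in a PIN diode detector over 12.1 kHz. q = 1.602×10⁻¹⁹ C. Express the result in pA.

14.4 pA

I_n = √(2qI·B)
2qI·B = 2 × 1.602×10⁻¹⁹ × 5.34×10⁻⁸ × 1.21×10⁴ = 2.07×10⁻²² A²
I_n = √(2.07×10⁻²²) = 1.44×10⁻¹¹ A = 14.4 pA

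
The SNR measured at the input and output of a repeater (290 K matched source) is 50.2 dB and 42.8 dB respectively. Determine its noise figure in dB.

NF (dB) = SNR_in(dB) − SNR_out(dB) when the source is at T₀
NF = 50.2 − 42.8 = 7.4 dB

7.4 dB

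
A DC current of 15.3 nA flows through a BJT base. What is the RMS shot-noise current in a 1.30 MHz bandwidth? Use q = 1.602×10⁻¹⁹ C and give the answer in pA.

79.8 pA

I_n = √(2qI·B)
2qI·B = 2 × 1.602×10⁻¹⁹ × 1.53×10⁻⁸ × 1.30×10⁶ = 6.37×10⁻²¹ A²
I_n = √(6.37×10⁻²¹) = 7.98×10⁻¹¹ A = 79.8 pA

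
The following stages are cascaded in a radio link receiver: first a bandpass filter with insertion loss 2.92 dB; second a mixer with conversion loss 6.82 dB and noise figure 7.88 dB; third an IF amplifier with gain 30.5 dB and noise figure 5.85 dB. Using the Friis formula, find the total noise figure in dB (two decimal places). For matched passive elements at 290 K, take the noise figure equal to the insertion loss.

Convert to linear (a loss of L dB is a gain of −L dB): F_i = 10^(NF_i/10), G_i = 10^(G_i,dB/10)
  Stage 1: F_1 = 10^(2.92/10) = 1.959, G_1 = 10^(−2.92/10) = 0.5105
  Stage 2: F_2 = 10^(7.88/10) = 6.138, G_2 = 10^(−6.82/10) = 0.2080
  Stage 3: F_3 = 10^(5.85/10) = 3.846, G_3 = 10^(30.5/10) = 1122
Friis cascade:
  F = 1.959 + (6.138 − 1)/0.5105 + (3.846 − 1)/0.1062 = 38.83
NF = 10 log₁₀(38.83) = 15.89 dB

15.89 dB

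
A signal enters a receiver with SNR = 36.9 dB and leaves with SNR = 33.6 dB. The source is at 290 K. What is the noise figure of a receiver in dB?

3.3 dB

NF (dB) = SNR_in(dB) − SNR_out(dB) when the source is at T₀
NF = 36.9 − 33.6 = 3.3 dB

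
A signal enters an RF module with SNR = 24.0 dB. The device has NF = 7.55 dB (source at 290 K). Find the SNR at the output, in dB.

16.45 dB

By definition F = SNR_in/SNR_out, so in dB: SNR_out = SNR_in − NF
SNR_out = 24.0 − 7.55 = 16.45 dB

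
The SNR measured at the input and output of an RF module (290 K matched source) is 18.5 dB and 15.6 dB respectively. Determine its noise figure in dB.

NF (dB) = SNR_in(dB) − SNR_out(dB) when the source is at T₀
NF = 18.5 − 15.6 = 2.9 dB

2.9 dB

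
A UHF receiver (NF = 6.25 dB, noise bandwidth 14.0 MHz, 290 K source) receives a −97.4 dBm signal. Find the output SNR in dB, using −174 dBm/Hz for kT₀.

−1.1 dB

Noise floor: N = −174 + 10 log₁₀(B) + NF
10 log₁₀(1.40×10⁷) = 71.46 dB
N = −174 + 71.46 + 6.25 = −96.29 dBm
SNR = P_sig − N = −97.4 − (−96.29) = −1.11 dB → −1.1 dB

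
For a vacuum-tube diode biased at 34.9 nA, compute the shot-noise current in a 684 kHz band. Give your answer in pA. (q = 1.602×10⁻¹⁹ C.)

I_n = √(2qI·B)
2qI·B = 2 × 1.602×10⁻¹⁹ × 3.49×10⁻⁸ × 6.84×10⁵ = 7.65×10⁻²¹ A²
I_n = √(7.65×10⁻²¹) = 8.75×10⁻¹¹ A = 87.5 pA

87.5 pA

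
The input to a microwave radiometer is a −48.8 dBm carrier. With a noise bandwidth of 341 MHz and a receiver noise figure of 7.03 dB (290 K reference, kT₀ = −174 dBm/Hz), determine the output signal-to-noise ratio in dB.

Noise floor: N = −174 + 10 log₁₀(B) + NF
10 log₁₀(3.41×10⁸) = 85.33 dB
N = −174 + 85.33 + 7.03 = −81.64 dBm
SNR = P_sig − N = −48.8 − (−81.64) = 32.84 dB → 32.8 dB

32.8 dB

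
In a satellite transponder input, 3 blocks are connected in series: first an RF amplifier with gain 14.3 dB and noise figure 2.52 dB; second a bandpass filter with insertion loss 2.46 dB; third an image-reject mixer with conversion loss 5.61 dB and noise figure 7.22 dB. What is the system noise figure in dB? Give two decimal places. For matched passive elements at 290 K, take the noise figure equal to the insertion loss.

Convert to linear (a loss of L dB is a gain of −L dB): F_i = 10^(NF_i/10), G_i = 10^(G_i,dB/10)
  Stage 1: F_1 = 10^(2.52/10) = 1.786, G_1 = 10^(14.3/10) = 26.92
  Stage 2: F_2 = 10^(2.46/10) = 1.762, G_2 = 10^(−2.46/10) = 0.5675
  Stage 3: F_3 = 10^(7.22/10) = 5.272, G_3 = 10^(−5.61/10) = 0.2748
Friis cascade:
  F = 1.786 + (1.762 − 1)/26.92 + (5.272 − 1)/15.28 = 2.094
NF = 10 log₁₀(2.094) = 3.21 dB

3.21 dB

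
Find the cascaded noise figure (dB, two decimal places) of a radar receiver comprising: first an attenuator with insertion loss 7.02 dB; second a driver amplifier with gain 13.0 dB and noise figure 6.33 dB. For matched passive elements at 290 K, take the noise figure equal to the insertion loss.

13.35 dB

Convert to linear (a loss of L dB is a gain of −L dB): F_i = 10^(NF_i/10), G_i = 10^(G_i,dB/10)
  Stage 1: F_1 = 10^(7.02/10) = 5.035, G_1 = 10^(−7.02/10) = 0.1986
  Stage 2: F_2 = 10^(6.33/10) = 4.295, G_2 = 10^(13.0/10) = 19.95
Friis cascade:
  F = 5.035 + (4.295 − 1)/0.1986 = 21.63
NF = 10 log₁₀(21.63) = 13.35 dB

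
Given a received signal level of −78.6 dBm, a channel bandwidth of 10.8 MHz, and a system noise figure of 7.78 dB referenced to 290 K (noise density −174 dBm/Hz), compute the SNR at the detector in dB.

17.3 dB

Noise floor: N = −174 + 10 log₁₀(B) + NF
10 log₁₀(1.08×10⁷) = 70.33 dB
N = −174 + 70.33 + 7.78 = −95.89 dBm
SNR = P_sig − N = −78.6 − (−95.89) = 17.29 dB → 17.3 dB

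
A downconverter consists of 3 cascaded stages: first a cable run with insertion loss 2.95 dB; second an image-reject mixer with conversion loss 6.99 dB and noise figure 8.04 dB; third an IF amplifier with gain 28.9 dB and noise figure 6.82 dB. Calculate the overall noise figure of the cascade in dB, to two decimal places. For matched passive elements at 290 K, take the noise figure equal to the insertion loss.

Convert to linear (a loss of L dB is a gain of −L dB): F_i = 10^(NF_i/10), G_i = 10^(G_i,dB/10)
  Stage 1: F_1 = 10^(2.95/10) = 1.972, G_1 = 10^(−2.95/10) = 0.5070
  Stage 2: F_2 = 10^(8.04/10) = 6.368, G_2 = 10^(−6.99/10) = 0.2000
  Stage 3: F_3 = 10^(6.82/10) = 4.808, G_3 = 10^(28.9/10) = 776.2
Friis cascade:
  F = 1.972 + (6.368 − 1)/0.5070 + (4.808 − 1)/0.1014 = 50.12
NF = 10 log₁₀(50.12) = 17.00 dB

17.00 dB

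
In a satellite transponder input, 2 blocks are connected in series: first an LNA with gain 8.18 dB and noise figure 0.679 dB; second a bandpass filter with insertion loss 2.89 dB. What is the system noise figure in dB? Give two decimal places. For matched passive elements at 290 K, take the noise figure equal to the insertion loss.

Convert to linear (a loss of L dB is a gain of −L dB): F_i = 10^(NF_i/10), G_i = 10^(G_i,dB/10)
  Stage 1: F_1 = 10^(0.679/10) = 1.169, G_1 = 10^(8.18/10) = 6.577
  Stage 2: F_2 = 10^(2.89/10) = 1.945, G_2 = 10^(−2.89/10) = 0.5140
Friis cascade:
  F = 1.169 + (1.945 − 1)/6.577 = 1.313
NF = 10 log₁₀(1.313) = 1.18 dB

1.18 dB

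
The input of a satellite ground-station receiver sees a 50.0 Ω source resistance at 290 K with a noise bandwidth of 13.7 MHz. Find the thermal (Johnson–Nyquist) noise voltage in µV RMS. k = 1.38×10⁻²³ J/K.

V_n = √(4kTRB)
4kTRB = 4 × 1.38×10⁻²³ × 290 × 5.00×10¹ × 1.37×10⁷ = 1.10×10⁻¹¹ V²
V_n = √(1.10×10⁻¹¹) = 3.31×10⁻⁶ V = 3.31 µV

3.31 µV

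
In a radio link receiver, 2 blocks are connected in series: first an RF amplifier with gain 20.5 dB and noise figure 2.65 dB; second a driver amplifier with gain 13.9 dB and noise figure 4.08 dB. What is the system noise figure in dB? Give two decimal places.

Convert to linear (a loss of L dB is a gain of −L dB): F_i = 10^(NF_i/10), G_i = 10^(G_i,dB/10)
  Stage 1: F_1 = 10^(2.65/10) = 1.841, G_1 = 10^(20.5/10) = 112.2
  Stage 2: F_2 = 10^(4.08/10) = 2.559, G_2 = 10^(13.9/10) = 24.55
Friis cascade:
  F = 1.841 + (2.559 − 1)/112.2 = 1.855
NF = 10 log₁₀(1.855) = 2.68 dB

2.68 dB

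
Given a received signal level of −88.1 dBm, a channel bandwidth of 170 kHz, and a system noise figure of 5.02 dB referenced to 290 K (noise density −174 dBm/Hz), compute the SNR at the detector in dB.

Noise floor: N = −174 + 10 log₁₀(B) + NF
10 log₁₀(1.70×10⁵) = 52.3 dB
N = −174 + 52.3 + 5.02 = −116.68 dBm
SNR = P_sig − N = −88.1 − (−116.68) = 28.58 dB → 28.6 dB

28.6 dB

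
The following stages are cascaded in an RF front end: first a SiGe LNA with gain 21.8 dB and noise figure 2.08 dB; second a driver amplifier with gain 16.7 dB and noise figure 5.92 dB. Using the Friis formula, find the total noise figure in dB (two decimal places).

Convert to linear (a loss of L dB is a gain of −L dB): F_i = 10^(NF_i/10), G_i = 10^(G_i,dB/10)
  Stage 1: F_1 = 10^(2.08/10) = 1.614, G_1 = 10^(21.8/10) = 151.4
  Stage 2: F_2 = 10^(5.92/10) = 3.908, G_2 = 10^(16.7/10) = 46.77
Friis cascade:
  F = 1.614 + (3.908 − 1)/151.4 = 1.634
NF = 10 log₁₀(1.634) = 2.13 dB

2.13 dB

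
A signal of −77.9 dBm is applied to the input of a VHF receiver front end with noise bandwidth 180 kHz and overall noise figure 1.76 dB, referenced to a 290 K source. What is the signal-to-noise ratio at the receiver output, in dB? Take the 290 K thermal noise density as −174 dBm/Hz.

Noise floor: N = −174 + 10 log₁₀(B) + NF
10 log₁₀(1.80×10⁵) = 52.55 dB
N = −174 + 52.55 + 1.76 = −119.69 dBm
SNR = P_sig − N = −77.9 − (−119.69) = 41.79 dB → 41.8 dB

41.8 dB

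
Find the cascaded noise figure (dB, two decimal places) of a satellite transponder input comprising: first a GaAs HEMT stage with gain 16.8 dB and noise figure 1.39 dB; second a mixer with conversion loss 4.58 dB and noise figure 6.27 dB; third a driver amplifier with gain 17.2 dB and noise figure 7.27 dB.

Convert to linear (a loss of L dB is a gain of −L dB): F_i = 10^(NF_i/10), G_i = 10^(G_i,dB/10)
  Stage 1: F_1 = 10^(1.39/10) = 1.377, G_1 = 10^(16.8/10) = 47.86
  Stage 2: F_2 = 10^(6.27/10) = 4.236, G_2 = 10^(−4.58/10) = 0.3483
  Stage 3: F_3 = 10^(7.27/10) = 5.333, G_3 = 10^(17.2/10) = 52.48
Friis cascade:
  F = 1.377 + (4.236 − 1)/47.86 + (5.333 − 1)/16.67 = 1.705
NF = 10 log₁₀(1.705) = 2.32 dB

2.32 dB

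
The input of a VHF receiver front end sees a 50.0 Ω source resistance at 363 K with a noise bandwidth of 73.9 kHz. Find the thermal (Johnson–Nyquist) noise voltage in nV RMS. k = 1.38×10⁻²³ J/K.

V_n = √(4kTRB)
4kTRB = 4 × 1.38×10⁻²³ × 363 × 5.00×10¹ × 7.39×10⁴ = 7.40×10⁻¹⁴ V²
V_n = √(7.40×10⁻¹⁴) = 2.72×10⁻⁷ V = 272 nV

272 nV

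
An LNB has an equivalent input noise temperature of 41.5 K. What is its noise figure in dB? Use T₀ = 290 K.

F = 1 + T_e/T₀ = 1 + 41.5/290 = 1.1431
NF = 10 log₁₀(1.1431) = 0.581 dB

0.581 dB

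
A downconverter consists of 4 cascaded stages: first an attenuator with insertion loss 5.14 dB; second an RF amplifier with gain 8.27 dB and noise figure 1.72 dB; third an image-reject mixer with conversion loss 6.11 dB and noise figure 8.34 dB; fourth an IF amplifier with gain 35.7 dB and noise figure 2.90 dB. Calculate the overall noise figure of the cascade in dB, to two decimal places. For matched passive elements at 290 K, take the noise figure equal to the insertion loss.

Convert to linear (a loss of L dB is a gain of −L dB): F_i = 10^(NF_i/10), G_i = 10^(G_i,dB/10)
  Stage 1: F_1 = 10^(5.14/10) = 3.266, G_1 = 10^(−5.14/10) = 0.3062
  Stage 2: F_2 = 10^(1.72/10) = 1.486, G_2 = 10^(8.27/10) = 6.714
  Stage 3: F_3 = 10^(8.34/10) = 6.823, G_3 = 10^(−6.11/10) = 0.2449
  Stage 4: F_4 = 10^(2.90/10) = 1.950, G_4 = 10^(35.7/10) = 3715
Friis cascade:
  F = 3.266 + (1.486 − 1)/0.3062 + (6.823 − 1)/2.056 + (1.950 − 1)/0.5035 = 9.572
NF = 10 log₁₀(9.572) = 9.81 dB

9.81 dB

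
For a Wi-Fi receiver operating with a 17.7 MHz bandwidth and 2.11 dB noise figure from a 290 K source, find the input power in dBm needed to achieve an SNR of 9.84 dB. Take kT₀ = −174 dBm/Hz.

−89.6 dBm

Sensitivity = −174 + 10 log₁₀(B) + NF + SNR_min
= −174 + 72.48 + 2.11 + 9.84
= −89.57 dBm → −89.6 dBm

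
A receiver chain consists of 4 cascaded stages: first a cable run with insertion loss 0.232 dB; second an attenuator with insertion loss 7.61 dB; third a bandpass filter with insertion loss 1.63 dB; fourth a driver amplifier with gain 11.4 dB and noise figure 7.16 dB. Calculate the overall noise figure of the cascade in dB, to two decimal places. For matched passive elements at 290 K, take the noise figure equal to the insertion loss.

Convert to linear (a loss of L dB is a gain of −L dB): F_i = 10^(NF_i/10), G_i = 10^(G_i,dB/10)
  Stage 1: F_1 = 10^(0.232/10) = 1.055, G_1 = 10^(−0.232/10) = 0.9480
  Stage 2: F_2 = 10^(7.61/10) = 5.768, G_2 = 10^(−7.61/10) = 0.1734
  Stage 3: F_3 = 10^(1.63/10) = 1.455, G_3 = 10^(−1.63/10) = 0.6871
  Stage 4: F_4 = 10^(7.16/10) = 5.200, G_4 = 10^(11.4/10) = 13.80
Friis cascade:
  F = 1.055 + (5.768 − 1)/0.9480 + (1.455 − 1)/0.1644 + (5.200 − 1)/0.1129 = 46.05
NF = 10 log₁₀(46.05) = 16.63 dB

16.63 dB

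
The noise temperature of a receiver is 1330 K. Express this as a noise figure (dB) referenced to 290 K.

7.47 dB

F = 1 + T_e/T₀ = 1 + 1330/290 = 5.58621
NF = 10 log₁₀(5.58621) = 7.47 dB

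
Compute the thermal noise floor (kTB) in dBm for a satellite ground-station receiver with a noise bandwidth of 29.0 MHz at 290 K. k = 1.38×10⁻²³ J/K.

P_n = kTB = 1.38×10⁻²³ × 290 × 2.90×10⁷ = 1.16×10⁻¹³ W
In dBm: 10 log₁₀(1.16×10⁻¹³ / 10⁻³) = −99.4 dBm

−99.4 dBm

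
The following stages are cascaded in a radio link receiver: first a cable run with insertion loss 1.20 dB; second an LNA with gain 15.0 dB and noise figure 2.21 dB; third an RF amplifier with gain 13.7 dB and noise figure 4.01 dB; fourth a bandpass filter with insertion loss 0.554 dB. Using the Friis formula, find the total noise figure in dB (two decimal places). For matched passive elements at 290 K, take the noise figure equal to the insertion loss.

3.53 dB

Convert to linear (a loss of L dB is a gain of −L dB): F_i = 10^(NF_i/10), G_i = 10^(G_i,dB/10)
  Stage 1: F_1 = 10^(1.20/10) = 1.318, G_1 = 10^(−1.20/10) = 0.7586
  Stage 2: F_2 = 10^(2.21/10) = 1.663, G_2 = 10^(15.0/10) = 31.62
  Stage 3: F_3 = 10^(4.01/10) = 2.518, G_3 = 10^(13.7/10) = 23.44
  Stage 4: F_4 = 10^(0.554/10) = 1.136, G_4 = 10^(−0.554/10) = 0.8802
Friis cascade:
  F = 1.318 + (1.663 − 1)/0.7586 + (2.518 − 1)/23.99 + (1.136 − 1)/562.3 = 2.256
NF = 10 log₁₀(2.256) = 3.53 dB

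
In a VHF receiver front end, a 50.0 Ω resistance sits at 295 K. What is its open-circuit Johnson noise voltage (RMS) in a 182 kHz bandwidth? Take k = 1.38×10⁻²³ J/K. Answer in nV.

V_n = √(4kTRB)
4kTRB = 4 × 1.38×10⁻²³ × 295 × 5.00×10¹ × 1.82×10⁵ = 1.48×10⁻¹³ V²
V_n = √(1.48×10⁻¹³) = 3.85×10⁻⁷ V = 385 nV

385 nV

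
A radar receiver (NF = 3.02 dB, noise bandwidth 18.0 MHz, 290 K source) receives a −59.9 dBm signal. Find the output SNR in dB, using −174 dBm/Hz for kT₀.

Noise floor: N = −174 + 10 log₁₀(B) + NF
10 log₁₀(1.80×10⁷) = 72.55 dB
N = −174 + 72.55 + 3.02 = −98.43 dBm
SNR = P_sig − N = −59.9 − (−98.43) = 38.53 dB → 38.5 dB

38.5 dB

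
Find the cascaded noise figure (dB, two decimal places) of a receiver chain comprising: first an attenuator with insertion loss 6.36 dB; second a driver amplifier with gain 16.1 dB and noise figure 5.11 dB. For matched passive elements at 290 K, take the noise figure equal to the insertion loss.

11.47 dB

Convert to linear (a loss of L dB is a gain of −L dB): F_i = 10^(NF_i/10), G_i = 10^(G_i,dB/10)
  Stage 1: F_1 = 10^(6.36/10) = 4.325, G_1 = 10^(−6.36/10) = 0.2312
  Stage 2: F_2 = 10^(5.11/10) = 3.243, G_2 = 10^(16.1/10) = 40.74
Friis cascade:
  F = 4.325 + (3.243 − 1)/0.2312 = 14.03
NF = 10 log₁₀(14.03) = 11.47 dB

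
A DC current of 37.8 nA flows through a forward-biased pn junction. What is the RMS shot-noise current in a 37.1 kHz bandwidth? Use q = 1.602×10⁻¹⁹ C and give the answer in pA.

21.2 pA

I_n = √(2qI·B)
2qI·B = 2 × 1.602×10⁻¹⁹ × 3.78×10⁻⁸ × 3.71×10⁴ = 4.49×10⁻²² A²
I_n = √(4.49×10⁻²²) = 2.12×10⁻¹¹ A = 21.2 pA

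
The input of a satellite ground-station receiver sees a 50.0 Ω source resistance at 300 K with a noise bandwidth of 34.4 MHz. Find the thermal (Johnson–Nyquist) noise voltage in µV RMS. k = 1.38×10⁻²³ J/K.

V_n = √(4kTRB)
4kTRB = 4 × 1.38×10⁻²³ × 300 × 5.00×10¹ × 3.44×10⁷ = 2.85×10⁻¹¹ V²
V_n = √(2.85×10⁻¹¹) = 5.34×10⁻⁶ V = 5.34 µV

5.34 µV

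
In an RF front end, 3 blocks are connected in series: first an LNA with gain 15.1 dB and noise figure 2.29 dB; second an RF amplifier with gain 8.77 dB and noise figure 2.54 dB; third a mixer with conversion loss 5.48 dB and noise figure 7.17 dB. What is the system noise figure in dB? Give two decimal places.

2.40 dB

Convert to linear (a loss of L dB is a gain of −L dB): F_i = 10^(NF_i/10), G_i = 10^(G_i,dB/10)
  Stage 1: F_1 = 10^(2.29/10) = 1.694, G_1 = 10^(15.1/10) = 32.36
  Stage 2: F_2 = 10^(2.54/10) = 1.795, G_2 = 10^(8.77/10) = 7.534
  Stage 3: F_3 = 10^(7.17/10) = 5.212, G_3 = 10^(−5.48/10) = 0.2831
Friis cascade:
  F = 1.694 + (1.795 − 1)/32.36 + (5.212 − 1)/243.8 = 1.736
NF = 10 log₁₀(1.736) = 2.40 dB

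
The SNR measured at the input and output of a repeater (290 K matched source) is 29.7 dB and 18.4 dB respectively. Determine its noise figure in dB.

NF (dB) = SNR_in(dB) − SNR_out(dB) when the source is at T₀
NF = 29.7 − 18.4 = 11.3 dB

11.3 dB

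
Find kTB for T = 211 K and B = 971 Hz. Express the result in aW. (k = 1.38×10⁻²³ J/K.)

P_n = kTB = 1.38×10⁻²³ × 211 × 9.71×10² = 2.83×10⁻¹⁸ W = 2.83 aW

2.83 aW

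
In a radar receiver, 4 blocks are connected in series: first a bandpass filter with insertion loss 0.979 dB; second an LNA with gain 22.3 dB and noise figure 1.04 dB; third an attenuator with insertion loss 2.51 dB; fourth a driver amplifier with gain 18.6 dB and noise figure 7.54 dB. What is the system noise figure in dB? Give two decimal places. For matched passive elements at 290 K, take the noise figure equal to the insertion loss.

2.20 dB

Convert to linear (a loss of L dB is a gain of −L dB): F_i = 10^(NF_i/10), G_i = 10^(G_i,dB/10)
  Stage 1: F_1 = 10^(0.979/10) = 1.253, G_1 = 10^(−0.979/10) = 0.7982
  Stage 2: F_2 = 10^(1.04/10) = 1.271, G_2 = 10^(22.3/10) = 169.8
  Stage 3: F_3 = 10^(2.51/10) = 1.782, G_3 = 10^(−2.51/10) = 0.5610
  Stage 4: F_4 = 10^(7.54/10) = 5.675, G_4 = 10^(18.6/10) = 72.44
Friis cascade:
  F = 1.253 + (1.271 − 1)/0.7982 + (1.782 − 1)/135.6 + (5.675 − 1)/76.05 = 1.659
NF = 10 log₁₀(1.659) = 2.20 dB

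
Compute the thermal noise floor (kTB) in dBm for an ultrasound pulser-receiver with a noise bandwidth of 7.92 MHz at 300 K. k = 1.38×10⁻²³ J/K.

−104.8 dBm

P_n = kTB = 1.38×10⁻²³ × 300 × 7.92×10⁶ = 3.28×10⁻¹⁴ W
In dBm: 10 log₁₀(3.28×10⁻¹⁴ / 10⁻³) = −104.8 dBm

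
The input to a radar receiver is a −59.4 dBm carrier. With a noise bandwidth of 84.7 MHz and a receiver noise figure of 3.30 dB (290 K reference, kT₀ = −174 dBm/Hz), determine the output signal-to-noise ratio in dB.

32.0 dB

Noise floor: N = −174 + 10 log₁₀(B) + NF
10 log₁₀(8.47×10⁷) = 79.28 dB
N = −174 + 79.28 + 3.30 = −91.42 dBm
SNR = P_sig − N = −59.4 − (−91.42) = 32.02 dB → 32.0 dB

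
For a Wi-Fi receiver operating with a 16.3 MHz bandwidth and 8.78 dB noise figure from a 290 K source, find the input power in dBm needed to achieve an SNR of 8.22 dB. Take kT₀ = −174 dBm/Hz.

−84.9 dBm

Sensitivity = −174 + 10 log₁₀(B) + NF + SNR_min
= −174 + 72.12 + 8.78 + 8.22
= −84.88 dBm → −84.9 dBm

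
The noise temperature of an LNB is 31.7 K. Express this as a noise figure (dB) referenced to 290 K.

F = 1 + T_e/T₀ = 1 + 31.7/290 = 1.10931
NF = 10 log₁₀(1.10931) = 0.451 dB

0.451 dB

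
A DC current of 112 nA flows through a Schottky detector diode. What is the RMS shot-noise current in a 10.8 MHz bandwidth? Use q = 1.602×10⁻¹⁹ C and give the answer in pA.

623 pA

I_n = √(2qI·B)
2qI·B = 2 × 1.602×10⁻¹⁹ × 1.12×10⁻⁷ × 1.08×10⁷ = 3.88×10⁻¹⁹ A²
I_n = √(3.88×10⁻¹⁹) = 6.23×10⁻¹⁰ A = 623 pA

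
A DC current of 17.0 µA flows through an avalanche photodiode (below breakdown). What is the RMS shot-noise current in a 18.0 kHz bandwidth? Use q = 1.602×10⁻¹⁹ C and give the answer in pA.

I_n = √(2qI·B)
2qI·B = 2 × 1.602×10⁻¹⁹ × 1.70×10⁻⁵ × 1.80×10⁴ = 9.80×10⁻²⁰ A²
I_n = √(9.80×10⁻²⁰) = 3.13×10⁻¹⁰ A = 313 pA

313 pA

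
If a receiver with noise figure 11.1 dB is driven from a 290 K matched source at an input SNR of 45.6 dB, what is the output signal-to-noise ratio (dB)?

By definition F = SNR_in/SNR_out, so in dB: SNR_out = SNR_in − NF
SNR_out = 45.6 − 11.1 = 34.5 dB

34.5 dB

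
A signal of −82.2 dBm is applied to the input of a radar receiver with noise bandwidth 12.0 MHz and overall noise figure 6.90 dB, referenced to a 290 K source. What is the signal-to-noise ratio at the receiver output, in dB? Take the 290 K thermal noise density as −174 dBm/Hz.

Noise floor: N = −174 + 10 log₁₀(B) + NF
10 log₁₀(1.20×10⁷) = 70.79 dB
N = −174 + 70.79 + 6.90 = −96.31 dBm
SNR = P_sig − N = −82.2 − (−96.31) = 14.11 dB → 14.1 dB

14.1 dB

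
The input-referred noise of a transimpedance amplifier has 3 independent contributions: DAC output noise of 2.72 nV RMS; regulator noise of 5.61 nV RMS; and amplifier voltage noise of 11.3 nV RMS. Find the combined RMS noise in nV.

Uncorrelated sources add in power (mean-square): V_tot = √(ΣV_i²)
V_tot = √[(2.72×10⁻⁹)² + (5.61×10⁻⁹)² + (1.13×10⁻⁸)²] = 1.29×10⁻⁸ V = 12.9 nV

12.9 nV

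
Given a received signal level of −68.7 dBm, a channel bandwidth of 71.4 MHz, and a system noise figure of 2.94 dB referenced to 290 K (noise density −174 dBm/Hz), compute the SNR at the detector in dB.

23.8 dB

Noise floor: N = −174 + 10 log₁₀(B) + NF
10 log₁₀(7.14×10⁷) = 78.54 dB
N = −174 + 78.54 + 2.94 = −92.52 dBm
SNR = P_sig − N = −68.7 − (−92.52) = 23.82 dB → 23.8 dB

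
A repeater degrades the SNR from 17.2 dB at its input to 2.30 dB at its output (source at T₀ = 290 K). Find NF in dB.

14.90 dB

NF (dB) = SNR_in(dB) − SNR_out(dB) when the source is at T₀
NF = 17.2 − 2.30 = 14.90 dB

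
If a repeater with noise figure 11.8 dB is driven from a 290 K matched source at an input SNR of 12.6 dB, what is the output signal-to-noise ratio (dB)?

By definition F = SNR_in/SNR_out, so in dB: SNR_out = SNR_in − NF
SNR_out = 12.6 − 11.8 = 0.8 dB

0.8 dB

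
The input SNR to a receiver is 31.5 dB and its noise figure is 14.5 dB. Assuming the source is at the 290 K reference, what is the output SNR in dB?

17.0 dB

By definition F = SNR_in/SNR_out, so in dB: SNR_out = SNR_in − NF
SNR_out = 31.5 − 14.5 = 17.0 dB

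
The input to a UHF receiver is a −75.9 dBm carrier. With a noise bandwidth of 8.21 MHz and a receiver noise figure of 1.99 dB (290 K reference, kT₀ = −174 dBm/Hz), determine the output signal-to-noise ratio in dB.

27.0 dB

Noise floor: N = −174 + 10 log₁₀(B) + NF
10 log₁₀(8.21×10⁶) = 69.14 dB
N = −174 + 69.14 + 1.99 = −102.87 dBm
SNR = P_sig − N = −75.9 − (−102.87) = 26.97 dB → 27.0 dB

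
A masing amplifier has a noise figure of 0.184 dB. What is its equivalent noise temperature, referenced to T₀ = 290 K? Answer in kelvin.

F = 10^(0.184/10) = 1.04328
T_e = (F − 1)·T₀ = (1.04328 − 1) × 290 = 12.6 K

12.6 K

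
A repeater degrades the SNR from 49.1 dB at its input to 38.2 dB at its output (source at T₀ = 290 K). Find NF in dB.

10.9 dB

NF (dB) = SNR_in(dB) − SNR_out(dB) when the source is at T₀
NF = 49.1 − 38.2 = 10.9 dB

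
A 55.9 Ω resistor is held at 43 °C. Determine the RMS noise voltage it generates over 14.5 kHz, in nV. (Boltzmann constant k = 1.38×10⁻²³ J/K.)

119 nV

T = 43 °C + 273.15 = 316.15 K
V_n = √(4kTRB)
4kTRB = 4 × 1.38×10⁻²³ × 316.15 × 5.59×10¹ × 1.45×10⁴ = 1.41×10⁻¹⁴ V²
V_n = √(1.41×10⁻¹⁴) = 1.19×10⁻⁷ V = 119 nV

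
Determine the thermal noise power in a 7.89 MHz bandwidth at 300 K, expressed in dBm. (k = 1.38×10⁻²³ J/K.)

P_n = kTB = 1.38×10⁻²³ × 300 × 7.89×10⁶ = 3.27×10⁻¹⁴ W
In dBm: 10 log₁₀(3.27×10⁻¹⁴ / 10⁻³) = −104.9 dBm

−104.9 dBm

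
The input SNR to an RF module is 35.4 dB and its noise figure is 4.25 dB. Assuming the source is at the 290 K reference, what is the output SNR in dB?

31.15 dB

By definition F = SNR_in/SNR_out, so in dB: SNR_out = SNR_in − NF
SNR_out = 35.4 − 4.25 = 31.15 dB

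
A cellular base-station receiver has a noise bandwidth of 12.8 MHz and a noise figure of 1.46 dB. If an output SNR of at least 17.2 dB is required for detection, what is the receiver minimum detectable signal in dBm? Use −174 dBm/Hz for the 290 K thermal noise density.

−84.3 dBm

Sensitivity = −174 + 10 log₁₀(B) + NF + SNR_min
= −174 + 71.07 + 1.46 + 17.2
= −84.27 dBm → −84.3 dBm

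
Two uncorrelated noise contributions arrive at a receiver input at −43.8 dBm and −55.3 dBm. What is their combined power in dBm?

Convert to linear, add, convert back:
P₁ = 4.17×10⁻⁸ W, P₂ = 2.95×10⁻⁹ W
P_tot = 4.46×10⁻⁸ W → 10 log₁₀(P_tot / 10⁻³) = −43.5 dBm

−43.5 dBm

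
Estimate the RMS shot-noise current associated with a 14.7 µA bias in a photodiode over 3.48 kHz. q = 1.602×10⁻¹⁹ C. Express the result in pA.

I_n = √(2qI·B)
2qI·B = 2 × 1.602×10⁻¹⁹ × 1.47×10⁻⁵ × 3.48×10³ = 1.64×10⁻²⁰ A²
I_n = √(1.64×10⁻²⁰) = 1.28×10⁻¹⁰ A = 128 pA

128 pA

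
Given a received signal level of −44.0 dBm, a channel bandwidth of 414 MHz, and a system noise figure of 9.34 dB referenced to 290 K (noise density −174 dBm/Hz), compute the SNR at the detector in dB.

34.5 dB

Noise floor: N = −174 + 10 log₁₀(B) + NF
10 log₁₀(4.14×10⁸) = 86.17 dB
N = −174 + 86.17 + 9.34 = −78.49 dBm
SNR = P_sig − N = −44.0 − (−78.49) = 34.49 dB → 34.5 dB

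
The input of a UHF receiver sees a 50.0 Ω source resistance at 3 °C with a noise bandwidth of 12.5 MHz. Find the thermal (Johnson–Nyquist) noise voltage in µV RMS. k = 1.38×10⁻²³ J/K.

T = 3 °C + 273.15 = 276.15 K
V_n = √(4kTRB)
4kTRB = 4 × 1.38×10⁻²³ × 276.15 × 5.00×10¹ × 1.25×10⁷ = 9.53×10⁻¹² V²
V_n = √(9.53×10⁻¹²) = 3.09×10⁻⁶ V = 3.09 µV

3.09 µV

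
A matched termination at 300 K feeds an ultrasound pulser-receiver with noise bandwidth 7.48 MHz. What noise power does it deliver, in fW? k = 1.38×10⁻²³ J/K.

P_n = kTB = 1.38×10⁻²³ × 300 × 7.48×10⁶ = 3.10×10⁻¹⁴ W = 31.0 fW

31.0 fW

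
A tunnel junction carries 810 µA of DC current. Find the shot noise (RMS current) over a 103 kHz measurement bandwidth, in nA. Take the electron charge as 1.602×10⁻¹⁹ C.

I_n = √(2qI·B)
2qI·B = 2 × 1.602×10⁻¹⁹ × 8.10×10⁻⁴ × 1.03×10⁵ = 2.67×10⁻¹⁷ A²
I_n = √(2.67×10⁻¹⁷) = 5.17×10⁻⁹ A = 5.17 nA

5.17 nA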